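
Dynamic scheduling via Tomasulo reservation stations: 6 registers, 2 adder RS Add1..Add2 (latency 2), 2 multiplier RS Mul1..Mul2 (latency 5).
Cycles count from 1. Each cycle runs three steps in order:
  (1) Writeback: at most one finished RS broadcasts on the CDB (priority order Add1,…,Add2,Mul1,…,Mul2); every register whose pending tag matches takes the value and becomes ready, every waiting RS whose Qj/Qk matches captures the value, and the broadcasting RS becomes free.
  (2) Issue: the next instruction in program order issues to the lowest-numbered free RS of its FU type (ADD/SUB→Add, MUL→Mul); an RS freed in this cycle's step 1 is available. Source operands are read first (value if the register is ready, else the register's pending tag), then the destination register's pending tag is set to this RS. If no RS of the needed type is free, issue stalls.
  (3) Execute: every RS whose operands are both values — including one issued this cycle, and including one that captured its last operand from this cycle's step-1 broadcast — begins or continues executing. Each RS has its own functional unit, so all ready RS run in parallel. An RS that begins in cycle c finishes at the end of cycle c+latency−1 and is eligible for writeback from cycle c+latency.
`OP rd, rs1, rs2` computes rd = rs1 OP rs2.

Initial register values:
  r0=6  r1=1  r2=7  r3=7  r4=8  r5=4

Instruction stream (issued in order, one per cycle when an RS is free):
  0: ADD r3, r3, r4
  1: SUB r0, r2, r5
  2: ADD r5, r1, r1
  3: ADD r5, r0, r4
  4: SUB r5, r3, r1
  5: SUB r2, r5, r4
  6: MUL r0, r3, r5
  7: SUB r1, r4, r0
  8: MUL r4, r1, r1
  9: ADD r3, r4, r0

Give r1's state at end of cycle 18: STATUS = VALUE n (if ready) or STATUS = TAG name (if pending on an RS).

c1: issue ADD r3<-Add1 | r0:6,r1:1,r2:7,r3:Add1,r4:8,r5:4
c2: issue SUB r0<-Add2 | r0:Add2,r1:1,r2:7,r3:Add1,r4:8,r5:4
c3: CDB Add1=15; issue ADD r5<-Add1 | r0:Add2,r1:1,r2:7,r3:15,r4:8,r5:Add1
c4: CDB Add2=3; issue ADD r5<-Add2 | r0:3,r1:1,r2:7,r3:15,r4:8,r5:Add2
c5: CDB Add1=2; issue SUB r5<-Add1 | r0:3,r1:1,r2:7,r3:15,r4:8,r5:Add1
c6: CDB Add2=11; issue SUB r2<-Add2 | r0:3,r1:1,r2:Add2,r3:15,r4:8,r5:Add1
c7: CDB Add1=14; issue MUL r0<-Mul1 | r0:Mul1,r1:1,r2:Add2,r3:15,r4:8,r5:14
c8: issue SUB r1<-Add1 | r0:Mul1,r1:Add1,r2:Add2,r3:15,r4:8,r5:14
c9: CDB Add2=6; issue MUL r4<-Mul2 | r0:Mul1,r1:Add1,r2:6,r3:15,r4:Mul2,r5:14
c10: issue ADD r3<-Add2 | r0:Mul1,r1:Add1,r2:6,r3:Add2,r4:Mul2,r5:14
c11: - | r0:Mul1,r1:Add1,r2:6,r3:Add2,r4:Mul2,r5:14
c12: CDB Mul1=210 | r0:210,r1:Add1,r2:6,r3:Add2,r4:Mul2,r5:14
c13: - | r0:210,r1:Add1,r2:6,r3:Add2,r4:Mul2,r5:14
c14: CDB Add1=-202 | r0:210,r1:-202,r2:6,r3:Add2,r4:Mul2,r5:14
c15: - | r0:210,r1:-202,r2:6,r3:Add2,r4:Mul2,r5:14
c16: - | r0:210,r1:-202,r2:6,r3:Add2,r4:Mul2,r5:14
c17: - | r0:210,r1:-202,r2:6,r3:Add2,r4:Mul2,r5:14
c18: - | r0:210,r1:-202,r2:6,r3:Add2,r4:Mul2,r5:14

STATUS = VALUE -202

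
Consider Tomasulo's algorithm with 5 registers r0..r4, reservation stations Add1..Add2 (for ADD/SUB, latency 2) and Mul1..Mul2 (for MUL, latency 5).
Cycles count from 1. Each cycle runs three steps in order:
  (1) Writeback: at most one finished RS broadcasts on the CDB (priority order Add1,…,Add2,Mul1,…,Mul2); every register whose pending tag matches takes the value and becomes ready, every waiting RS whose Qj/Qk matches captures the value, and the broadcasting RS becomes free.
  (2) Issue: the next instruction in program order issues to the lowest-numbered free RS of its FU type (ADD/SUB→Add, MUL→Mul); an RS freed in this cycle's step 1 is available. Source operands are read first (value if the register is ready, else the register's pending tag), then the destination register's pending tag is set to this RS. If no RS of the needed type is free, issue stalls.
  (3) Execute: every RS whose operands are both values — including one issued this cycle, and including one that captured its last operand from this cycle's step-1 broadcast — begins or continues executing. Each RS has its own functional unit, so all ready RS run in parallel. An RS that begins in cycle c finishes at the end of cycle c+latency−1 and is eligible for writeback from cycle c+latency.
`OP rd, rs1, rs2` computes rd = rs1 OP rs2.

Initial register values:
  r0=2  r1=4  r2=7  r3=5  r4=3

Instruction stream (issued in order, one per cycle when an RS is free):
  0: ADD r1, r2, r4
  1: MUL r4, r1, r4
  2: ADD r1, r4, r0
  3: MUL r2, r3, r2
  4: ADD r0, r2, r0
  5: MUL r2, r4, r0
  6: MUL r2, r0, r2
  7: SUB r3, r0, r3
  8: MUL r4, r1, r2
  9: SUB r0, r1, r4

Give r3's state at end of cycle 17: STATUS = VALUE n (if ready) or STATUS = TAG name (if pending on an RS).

cycle 1: issue ADD r1<-Add1 // r0:2,r1:Add1,r2:7,r3:5,r4:3
cycle 2: issue MUL r4<-Mul1 // r0:2,r1:Add1,r2:7,r3:5,r4:Mul1
cycle 3: CDB Add1=10; issue ADD r1<-Add1 // r0:2,r1:Add1,r2:7,r3:5,r4:Mul1
cycle 4: issue MUL r2<-Mul2 // r0:2,r1:Add1,r2:Mul2,r3:5,r4:Mul1
cycle 5: issue ADD r0<-Add2 // r0:Add2,r1:Add1,r2:Mul2,r3:5,r4:Mul1
cycle 6: stall // r0:Add2,r1:Add1,r2:Mul2,r3:5,r4:Mul1
cycle 7: stall // r0:Add2,r1:Add1,r2:Mul2,r3:5,r4:Mul1
cycle 8: CDB Mul1=30; issue MUL r2<-Mul1 // r0:Add2,r1:Add1,r2:Mul1,r3:5,r4:30
cycle 9: CDB Mul2=35; issue MUL r2<-Mul2 // r0:Add2,r1:Add1,r2:Mul2,r3:5,r4:30
cycle 10: CDB Add1=32; issue SUB r3<-Add1 // r0:Add2,r1:32,r2:Mul2,r3:Add1,r4:30
cycle 11: CDB Add2=37; stall // r0:37,r1:32,r2:Mul2,r3:Add1,r4:30
cycle 12: stall // r0:37,r1:32,r2:Mul2,r3:Add1,r4:30
cycle 13: CDB Add1=32; stall // r0:37,r1:32,r2:Mul2,r3:32,r4:30
cycle 14: stall // r0:37,r1:32,r2:Mul2,r3:32,r4:30
cycle 15: stall // r0:37,r1:32,r2:Mul2,r3:32,r4:30
cycle 16: CDB Mul1=1110; issue MUL r4<-Mul1 // r0:37,r1:32,r2:Mul2,r3:32,r4:Mul1
cycle 17: issue SUB r0<-Add1 // r0:Add1,r1:32,r2:Mul2,r3:32,r4:Mul1

STATUS = VALUE 32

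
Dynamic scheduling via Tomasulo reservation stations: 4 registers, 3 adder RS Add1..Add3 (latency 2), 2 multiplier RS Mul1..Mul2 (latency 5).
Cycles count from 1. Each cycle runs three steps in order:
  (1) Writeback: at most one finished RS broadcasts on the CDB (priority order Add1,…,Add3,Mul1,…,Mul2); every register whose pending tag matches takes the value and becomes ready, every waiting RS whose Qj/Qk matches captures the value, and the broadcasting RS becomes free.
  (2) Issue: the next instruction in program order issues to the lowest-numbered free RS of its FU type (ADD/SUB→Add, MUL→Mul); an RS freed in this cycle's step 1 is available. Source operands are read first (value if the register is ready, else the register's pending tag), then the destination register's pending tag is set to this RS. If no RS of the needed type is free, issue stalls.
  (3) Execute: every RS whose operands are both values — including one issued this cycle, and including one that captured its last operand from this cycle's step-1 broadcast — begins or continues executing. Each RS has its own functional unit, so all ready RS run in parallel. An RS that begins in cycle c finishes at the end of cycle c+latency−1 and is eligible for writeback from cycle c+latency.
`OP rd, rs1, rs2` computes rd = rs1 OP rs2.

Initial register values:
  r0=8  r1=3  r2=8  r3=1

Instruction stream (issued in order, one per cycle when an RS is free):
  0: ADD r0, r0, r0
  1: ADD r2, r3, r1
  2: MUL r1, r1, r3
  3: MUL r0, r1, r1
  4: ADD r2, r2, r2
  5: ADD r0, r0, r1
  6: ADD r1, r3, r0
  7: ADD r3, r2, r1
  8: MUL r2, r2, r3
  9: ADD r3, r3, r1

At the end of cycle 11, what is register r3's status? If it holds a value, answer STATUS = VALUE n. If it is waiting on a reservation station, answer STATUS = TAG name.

STATUS = TAG Add3

  c1: issue ADD r0<-Add1  regs: r0:Add1,r1:3,r2:8,r3:1
  c2: issue ADD r2<-Add2  regs: r0:Add1,r1:3,r2:Add2,r3:1
  c3: CDB Add1=16; issue MUL r1<-Mul1  regs: r0:16,r1:Mul1,r2:Add2,r3:1
  c4: CDB Add2=4; issue MUL r0<-Mul2  regs: r0:Mul2,r1:Mul1,r2:4,r3:1
  c5: issue ADD r2<-Add1  regs: r0:Mul2,r1:Mul1,r2:Add1,r3:1
  c6: issue ADD r0<-Add2  regs: r0:Add2,r1:Mul1,r2:Add1,r3:1
  c7: CDB Add1=8; issue ADD r1<-Add1  regs: r0:Add2,r1:Add1,r2:8,r3:1
  c8: CDB Mul1=3; issue ADD r3<-Add3  regs: r0:Add2,r1:Add1,r2:8,r3:Add3
  c9: issue MUL r2<-Mul1  regs: r0:Add2,r1:Add1,r2:Mul1,r3:Add3
  c10: stall  regs: r0:Add2,r1:Add1,r2:Mul1,r3:Add3
  c11: stall  regs: r0:Add2,r1:Add1,r2:Mul1,r3:Add3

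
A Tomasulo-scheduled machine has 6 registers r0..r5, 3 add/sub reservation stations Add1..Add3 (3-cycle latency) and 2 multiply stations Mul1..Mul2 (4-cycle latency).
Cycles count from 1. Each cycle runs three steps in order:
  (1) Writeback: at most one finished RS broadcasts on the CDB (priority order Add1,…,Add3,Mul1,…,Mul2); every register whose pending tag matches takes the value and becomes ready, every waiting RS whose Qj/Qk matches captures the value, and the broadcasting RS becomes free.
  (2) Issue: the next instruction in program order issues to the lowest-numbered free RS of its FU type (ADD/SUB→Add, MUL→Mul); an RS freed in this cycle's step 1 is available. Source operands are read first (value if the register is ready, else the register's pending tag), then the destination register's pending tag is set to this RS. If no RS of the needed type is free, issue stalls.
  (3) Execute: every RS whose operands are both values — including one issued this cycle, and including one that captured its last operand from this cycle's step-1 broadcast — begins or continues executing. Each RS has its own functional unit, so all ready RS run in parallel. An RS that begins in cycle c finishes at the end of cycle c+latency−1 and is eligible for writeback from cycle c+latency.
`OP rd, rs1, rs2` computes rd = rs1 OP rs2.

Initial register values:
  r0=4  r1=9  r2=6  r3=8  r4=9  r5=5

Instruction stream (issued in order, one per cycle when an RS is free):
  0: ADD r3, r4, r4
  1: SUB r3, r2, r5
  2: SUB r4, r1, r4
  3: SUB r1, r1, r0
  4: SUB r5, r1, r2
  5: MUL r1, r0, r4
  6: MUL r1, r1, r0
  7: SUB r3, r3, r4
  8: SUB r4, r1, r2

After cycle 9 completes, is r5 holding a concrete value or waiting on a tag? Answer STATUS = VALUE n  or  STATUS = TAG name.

STATUS = TAG Add2

  c1: issue ADD r3<-Add1  regs: r0:4,r1:9,r2:6,r3:Add1,r4:9,r5:5
  c2: issue SUB r3<-Add2  regs: r0:4,r1:9,r2:6,r3:Add2,r4:9,r5:5
  c3: issue SUB r4<-Add3  regs: r0:4,r1:9,r2:6,r3:Add2,r4:Add3,r5:5
  c4: CDB Add1=18; issue SUB r1<-Add1  regs: r0:4,r1:Add1,r2:6,r3:Add2,r4:Add3,r5:5
  c5: CDB Add2=1; issue SUB r5<-Add2  regs: r0:4,r1:Add1,r2:6,r3:1,r4:Add3,r5:Add2
  c6: CDB Add3=0; issue MUL r1<-Mul1  regs: r0:4,r1:Mul1,r2:6,r3:1,r4:0,r5:Add2
  c7: CDB Add1=5; issue MUL r1<-Mul2  regs: r0:4,r1:Mul2,r2:6,r3:1,r4:0,r5:Add2
  c8: issue SUB r3<-Add1  regs: r0:4,r1:Mul2,r2:6,r3:Add1,r4:0,r5:Add2
  c9: issue SUB r4<-Add3  regs: r0:4,r1:Mul2,r2:6,r3:Add1,r4:Add3,r5:Add2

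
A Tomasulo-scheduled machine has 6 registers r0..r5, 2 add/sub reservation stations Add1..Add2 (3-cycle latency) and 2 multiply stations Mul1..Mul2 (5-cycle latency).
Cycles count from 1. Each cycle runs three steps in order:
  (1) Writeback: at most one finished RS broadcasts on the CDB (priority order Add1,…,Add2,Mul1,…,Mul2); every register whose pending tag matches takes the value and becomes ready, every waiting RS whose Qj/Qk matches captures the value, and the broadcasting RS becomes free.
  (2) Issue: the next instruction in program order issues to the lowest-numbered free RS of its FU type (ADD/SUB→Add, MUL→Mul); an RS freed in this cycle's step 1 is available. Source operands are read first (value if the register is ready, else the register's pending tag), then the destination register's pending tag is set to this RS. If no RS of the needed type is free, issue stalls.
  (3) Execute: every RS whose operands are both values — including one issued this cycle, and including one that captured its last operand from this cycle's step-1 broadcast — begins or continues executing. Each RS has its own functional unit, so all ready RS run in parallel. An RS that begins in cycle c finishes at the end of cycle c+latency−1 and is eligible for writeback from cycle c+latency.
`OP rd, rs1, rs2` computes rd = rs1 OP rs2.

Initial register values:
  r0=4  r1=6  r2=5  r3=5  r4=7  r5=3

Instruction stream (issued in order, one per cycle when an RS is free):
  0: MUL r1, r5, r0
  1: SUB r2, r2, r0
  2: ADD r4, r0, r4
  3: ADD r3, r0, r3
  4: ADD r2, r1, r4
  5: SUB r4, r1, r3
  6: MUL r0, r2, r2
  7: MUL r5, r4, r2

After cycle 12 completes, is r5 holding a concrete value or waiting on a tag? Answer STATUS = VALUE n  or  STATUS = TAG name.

STATUS = TAG Mul2

c1: issue MUL r1<-Mul1 | r0:4,r1:Mul1,r2:5,r3:5,r4:7,r5:3
c2: issue SUB r2<-Add1 | r0:4,r1:Mul1,r2:Add1,r3:5,r4:7,r5:3
c3: issue ADD r4<-Add2 | r0:4,r1:Mul1,r2:Add1,r3:5,r4:Add2,r5:3
c4: stall | r0:4,r1:Mul1,r2:Add1,r3:5,r4:Add2,r5:3
c5: CDB Add1=1; issue ADD r3<-Add1 | r0:4,r1:Mul1,r2:1,r3:Add1,r4:Add2,r5:3
c6: CDB Add2=11; issue ADD r2<-Add2 | r0:4,r1:Mul1,r2:Add2,r3:Add1,r4:11,r5:3
c7: CDB Mul1=12; stall | r0:4,r1:12,r2:Add2,r3:Add1,r4:11,r5:3
c8: CDB Add1=9; issue SUB r4<-Add1 | r0:4,r1:12,r2:Add2,r3:9,r4:Add1,r5:3
c9: issue MUL r0<-Mul1 | r0:Mul1,r1:12,r2:Add2,r3:9,r4:Add1,r5:3
c10: CDB Add2=23; issue MUL r5<-Mul2 | r0:Mul1,r1:12,r2:23,r3:9,r4:Add1,r5:Mul2
c11: CDB Add1=3 | r0:Mul1,r1:12,r2:23,r3:9,r4:3,r5:Mul2
c12: - | r0:Mul1,r1:12,r2:23,r3:9,r4:3,r5:Mul2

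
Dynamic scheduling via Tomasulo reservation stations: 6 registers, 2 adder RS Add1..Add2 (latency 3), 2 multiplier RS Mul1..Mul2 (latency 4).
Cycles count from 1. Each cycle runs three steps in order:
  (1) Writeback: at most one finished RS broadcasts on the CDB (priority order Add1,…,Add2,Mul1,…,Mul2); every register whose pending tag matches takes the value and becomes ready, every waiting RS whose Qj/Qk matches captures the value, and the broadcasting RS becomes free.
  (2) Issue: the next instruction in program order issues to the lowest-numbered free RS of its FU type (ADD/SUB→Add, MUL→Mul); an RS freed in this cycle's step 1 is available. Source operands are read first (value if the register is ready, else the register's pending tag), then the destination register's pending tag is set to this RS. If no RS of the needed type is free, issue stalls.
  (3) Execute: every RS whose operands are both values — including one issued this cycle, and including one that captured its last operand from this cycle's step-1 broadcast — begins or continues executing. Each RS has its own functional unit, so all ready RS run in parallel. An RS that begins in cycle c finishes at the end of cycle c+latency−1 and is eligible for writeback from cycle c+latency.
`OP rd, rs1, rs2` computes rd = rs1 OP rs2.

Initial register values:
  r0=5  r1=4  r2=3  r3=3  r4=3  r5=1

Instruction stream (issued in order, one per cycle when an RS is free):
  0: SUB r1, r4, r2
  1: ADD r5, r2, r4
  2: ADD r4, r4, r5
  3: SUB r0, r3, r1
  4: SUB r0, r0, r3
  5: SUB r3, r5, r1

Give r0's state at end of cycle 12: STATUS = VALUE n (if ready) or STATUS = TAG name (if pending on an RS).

STATUS = VALUE 0

cycle 1: issue SUB r1<-Add1 // r0:5,r1:Add1,r2:3,r3:3,r4:3,r5:1
cycle 2: issue ADD r5<-Add2 // r0:5,r1:Add1,r2:3,r3:3,r4:3,r5:Add2
cycle 3: stall // r0:5,r1:Add1,r2:3,r3:3,r4:3,r5:Add2
cycle 4: CDB Add1=0; issue ADD r4<-Add1 // r0:5,r1:0,r2:3,r3:3,r4:Add1,r5:Add2
cycle 5: CDB Add2=6; issue SUB r0<-Add2 // r0:Add2,r1:0,r2:3,r3:3,r4:Add1,r5:6
cycle 6: stall // r0:Add2,r1:0,r2:3,r3:3,r4:Add1,r5:6
cycle 7: stall // r0:Add2,r1:0,r2:3,r3:3,r4:Add1,r5:6
cycle 8: CDB Add1=9; issue SUB r0<-Add1 // r0:Add1,r1:0,r2:3,r3:3,r4:9,r5:6
cycle 9: CDB Add2=3; issue SUB r3<-Add2 // r0:Add1,r1:0,r2:3,r3:Add2,r4:9,r5:6
cycle 10: - // r0:Add1,r1:0,r2:3,r3:Add2,r4:9,r5:6
cycle 11: - // r0:Add1,r1:0,r2:3,r3:Add2,r4:9,r5:6
cycle 12: CDB Add1=0 // r0:0,r1:0,r2:3,r3:Add2,r4:9,r5:6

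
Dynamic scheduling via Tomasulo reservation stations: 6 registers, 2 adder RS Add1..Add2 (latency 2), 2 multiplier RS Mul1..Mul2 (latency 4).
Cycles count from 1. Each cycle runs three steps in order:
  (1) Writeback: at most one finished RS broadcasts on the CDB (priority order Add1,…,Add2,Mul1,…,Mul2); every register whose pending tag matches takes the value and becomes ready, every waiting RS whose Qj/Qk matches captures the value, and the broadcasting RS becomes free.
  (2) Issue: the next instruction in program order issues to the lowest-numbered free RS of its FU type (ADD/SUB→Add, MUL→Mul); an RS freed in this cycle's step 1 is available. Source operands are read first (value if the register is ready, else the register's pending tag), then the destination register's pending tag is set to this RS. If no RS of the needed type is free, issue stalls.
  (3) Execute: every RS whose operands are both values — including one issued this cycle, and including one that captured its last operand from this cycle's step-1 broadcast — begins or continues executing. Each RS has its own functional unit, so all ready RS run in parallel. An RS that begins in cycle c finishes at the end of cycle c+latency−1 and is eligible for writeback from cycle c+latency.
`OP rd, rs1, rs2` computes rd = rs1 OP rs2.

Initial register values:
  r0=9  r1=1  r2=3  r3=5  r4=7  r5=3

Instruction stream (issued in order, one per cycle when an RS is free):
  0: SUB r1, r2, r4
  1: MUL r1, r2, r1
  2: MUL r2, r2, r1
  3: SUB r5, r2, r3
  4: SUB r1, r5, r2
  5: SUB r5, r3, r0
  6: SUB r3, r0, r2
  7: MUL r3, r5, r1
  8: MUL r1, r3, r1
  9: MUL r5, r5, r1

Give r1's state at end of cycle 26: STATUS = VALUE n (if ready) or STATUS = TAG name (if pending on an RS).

STATUS = VALUE -100

c1: issue SUB r1<-Add1 | r0:9,r1:Add1,r2:3,r3:5,r4:7,r5:3
c2: issue MUL r1<-Mul1 | r0:9,r1:Mul1,r2:3,r3:5,r4:7,r5:3
c3: CDB Add1=-4; issue MUL r2<-Mul2 | r0:9,r1:Mul1,r2:Mul2,r3:5,r4:7,r5:3
c4: issue SUB r5<-Add1 | r0:9,r1:Mul1,r2:Mul2,r3:5,r4:7,r5:Add1
c5: issue SUB r1<-Add2 | r0:9,r1:Add2,r2:Mul2,r3:5,r4:7,r5:Add1
c6: stall | r0:9,r1:Add2,r2:Mul2,r3:5,r4:7,r5:Add1
c7: CDB Mul1=-12; stall | r0:9,r1:Add2,r2:Mul2,r3:5,r4:7,r5:Add1
c8: stall | r0:9,r1:Add2,r2:Mul2,r3:5,r4:7,r5:Add1
c9: stall | r0:9,r1:Add2,r2:Mul2,r3:5,r4:7,r5:Add1
c10: stall | r0:9,r1:Add2,r2:Mul2,r3:5,r4:7,r5:Add1
c11: CDB Mul2=-36; stall | r0:9,r1:Add2,r2:-36,r3:5,r4:7,r5:Add1
c12: stall | r0:9,r1:Add2,r2:-36,r3:5,r4:7,r5:Add1
c13: CDB Add1=-41; issue SUB r5<-Add1 | r0:9,r1:Add2,r2:-36,r3:5,r4:7,r5:Add1
c14: stall | r0:9,r1:Add2,r2:-36,r3:5,r4:7,r5:Add1
c15: CDB Add1=-4; issue SUB r3<-Add1 | r0:9,r1:Add2,r2:-36,r3:Add1,r4:7,r5:-4
c16: CDB Add2=-5; issue MUL r3<-Mul1 | r0:9,r1:-5,r2:-36,r3:Mul1,r4:7,r5:-4
c17: CDB Add1=45; issue MUL r1<-Mul2 | r0:9,r1:Mul2,r2:-36,r3:Mul1,r4:7,r5:-4
c18: stall | r0:9,r1:Mul2,r2:-36,r3:Mul1,r4:7,r5:-4
c19: stall | r0:9,r1:Mul2,r2:-36,r3:Mul1,r4:7,r5:-4
c20: CDB Mul1=20; issue MUL r5<-Mul1 | r0:9,r1:Mul2,r2:-36,r3:20,r4:7,r5:Mul1
c21: - | r0:9,r1:Mul2,r2:-36,r3:20,r4:7,r5:Mul1
c22: - | r0:9,r1:Mul2,r2:-36,r3:20,r4:7,r5:Mul1
c23: - | r0:9,r1:Mul2,r2:-36,r3:20,r4:7,r5:Mul1
c24: CDB Mul2=-100 | r0:9,r1:-100,r2:-36,r3:20,r4:7,r5:Mul1
c25: - | r0:9,r1:-100,r2:-36,r3:20,r4:7,r5:Mul1
c26: - | r0:9,r1:-100,r2:-36,r3:20,r4:7,r5:Mul1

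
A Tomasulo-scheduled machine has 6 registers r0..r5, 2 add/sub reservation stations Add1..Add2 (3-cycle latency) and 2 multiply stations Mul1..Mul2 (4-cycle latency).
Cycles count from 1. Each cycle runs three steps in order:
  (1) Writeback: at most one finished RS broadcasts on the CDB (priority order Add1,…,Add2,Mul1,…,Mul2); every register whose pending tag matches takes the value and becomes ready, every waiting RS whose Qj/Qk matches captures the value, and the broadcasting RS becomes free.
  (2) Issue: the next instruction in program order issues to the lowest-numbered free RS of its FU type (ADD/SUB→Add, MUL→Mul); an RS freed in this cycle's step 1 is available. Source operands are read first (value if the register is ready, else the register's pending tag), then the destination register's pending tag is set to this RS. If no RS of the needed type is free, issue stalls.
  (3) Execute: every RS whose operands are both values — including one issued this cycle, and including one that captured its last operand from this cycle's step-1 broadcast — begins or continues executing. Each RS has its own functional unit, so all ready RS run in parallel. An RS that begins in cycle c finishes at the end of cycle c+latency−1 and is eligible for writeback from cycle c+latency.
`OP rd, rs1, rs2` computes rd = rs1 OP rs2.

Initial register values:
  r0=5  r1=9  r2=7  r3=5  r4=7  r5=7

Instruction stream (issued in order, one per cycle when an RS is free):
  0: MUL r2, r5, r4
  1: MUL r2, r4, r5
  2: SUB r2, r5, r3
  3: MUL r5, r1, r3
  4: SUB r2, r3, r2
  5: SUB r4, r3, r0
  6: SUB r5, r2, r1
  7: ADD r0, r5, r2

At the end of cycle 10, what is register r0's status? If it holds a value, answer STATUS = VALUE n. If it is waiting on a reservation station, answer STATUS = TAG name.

STATUS = TAG Add2

cycle 1: issue MUL r2<-Mul1 // r0:5,r1:9,r2:Mul1,r3:5,r4:7,r5:7
cycle 2: issue MUL r2<-Mul2 // r0:5,r1:9,r2:Mul2,r3:5,r4:7,r5:7
cycle 3: issue SUB r2<-Add1 // r0:5,r1:9,r2:Add1,r3:5,r4:7,r5:7
cycle 4: stall // r0:5,r1:9,r2:Add1,r3:5,r4:7,r5:7
cycle 5: CDB Mul1=49; issue MUL r5<-Mul1 // r0:5,r1:9,r2:Add1,r3:5,r4:7,r5:Mul1
cycle 6: CDB Add1=2; issue SUB r2<-Add1 // r0:5,r1:9,r2:Add1,r3:5,r4:7,r5:Mul1
cycle 7: CDB Mul2=49; issue SUB r4<-Add2 // r0:5,r1:9,r2:Add1,r3:5,r4:Add2,r5:Mul1
cycle 8: stall // r0:5,r1:9,r2:Add1,r3:5,r4:Add2,r5:Mul1
cycle 9: CDB Add1=3; issue SUB r5<-Add1 // r0:5,r1:9,r2:3,r3:5,r4:Add2,r5:Add1
cycle 10: CDB Add2=0; issue ADD r0<-Add2 // r0:Add2,r1:9,r2:3,r3:5,r4:0,r5:Add1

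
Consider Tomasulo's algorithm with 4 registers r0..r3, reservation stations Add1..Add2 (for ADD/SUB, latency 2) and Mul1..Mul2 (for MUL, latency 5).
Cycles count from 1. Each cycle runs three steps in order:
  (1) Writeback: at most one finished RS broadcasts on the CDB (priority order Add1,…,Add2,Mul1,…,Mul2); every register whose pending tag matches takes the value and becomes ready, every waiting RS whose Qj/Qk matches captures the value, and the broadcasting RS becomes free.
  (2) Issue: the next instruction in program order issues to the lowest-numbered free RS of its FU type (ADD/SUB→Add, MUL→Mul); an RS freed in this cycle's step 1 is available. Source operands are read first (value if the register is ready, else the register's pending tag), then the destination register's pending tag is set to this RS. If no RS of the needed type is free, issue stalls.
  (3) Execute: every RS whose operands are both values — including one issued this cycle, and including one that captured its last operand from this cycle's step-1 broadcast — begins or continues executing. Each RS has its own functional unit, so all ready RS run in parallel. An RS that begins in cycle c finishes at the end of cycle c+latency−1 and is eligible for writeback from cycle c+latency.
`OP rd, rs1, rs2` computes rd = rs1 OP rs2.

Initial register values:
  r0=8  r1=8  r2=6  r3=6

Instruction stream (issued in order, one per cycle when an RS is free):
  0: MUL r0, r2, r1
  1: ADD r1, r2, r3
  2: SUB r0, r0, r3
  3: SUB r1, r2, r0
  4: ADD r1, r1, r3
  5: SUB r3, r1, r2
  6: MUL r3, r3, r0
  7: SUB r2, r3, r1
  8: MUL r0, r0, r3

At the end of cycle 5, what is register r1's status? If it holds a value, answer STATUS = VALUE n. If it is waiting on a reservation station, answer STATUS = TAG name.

c1: issue MUL r0<-Mul1 | r0:Mul1,r1:8,r2:6,r3:6
c2: issue ADD r1<-Add1 | r0:Mul1,r1:Add1,r2:6,r3:6
c3: issue SUB r0<-Add2 | r0:Add2,r1:Add1,r2:6,r3:6
c4: CDB Add1=12; issue SUB r1<-Add1 | r0:Add2,r1:Add1,r2:6,r3:6
c5: stall | r0:Add2,r1:Add1,r2:6,r3:6

STATUS = TAG Add1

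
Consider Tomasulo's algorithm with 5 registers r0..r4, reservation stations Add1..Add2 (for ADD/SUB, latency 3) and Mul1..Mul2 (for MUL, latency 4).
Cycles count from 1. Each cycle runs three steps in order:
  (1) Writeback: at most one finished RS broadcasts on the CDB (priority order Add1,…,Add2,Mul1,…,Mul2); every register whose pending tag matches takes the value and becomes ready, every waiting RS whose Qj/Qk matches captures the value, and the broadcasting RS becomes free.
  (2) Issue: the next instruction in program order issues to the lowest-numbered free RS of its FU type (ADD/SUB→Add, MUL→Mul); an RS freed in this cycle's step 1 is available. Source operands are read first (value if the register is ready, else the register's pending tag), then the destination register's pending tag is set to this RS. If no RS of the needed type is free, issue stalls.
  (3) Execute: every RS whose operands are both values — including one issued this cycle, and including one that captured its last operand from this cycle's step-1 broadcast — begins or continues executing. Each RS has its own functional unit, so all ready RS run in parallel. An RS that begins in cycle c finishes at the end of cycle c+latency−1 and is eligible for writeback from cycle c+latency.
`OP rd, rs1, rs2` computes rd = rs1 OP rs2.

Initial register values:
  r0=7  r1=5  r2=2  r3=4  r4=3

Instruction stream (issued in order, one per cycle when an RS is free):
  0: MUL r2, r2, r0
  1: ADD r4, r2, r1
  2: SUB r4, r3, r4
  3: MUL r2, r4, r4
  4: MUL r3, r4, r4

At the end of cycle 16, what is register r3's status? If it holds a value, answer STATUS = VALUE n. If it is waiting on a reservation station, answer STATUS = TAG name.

STATUS = VALUE 225

c1: issue MUL r2<-Mul1 | r0:7,r1:5,r2:Mul1,r3:4,r4:3
c2: issue ADD r4<-Add1 | r0:7,r1:5,r2:Mul1,r3:4,r4:Add1
c3: issue SUB r4<-Add2 | r0:7,r1:5,r2:Mul1,r3:4,r4:Add2
c4: issue MUL r2<-Mul2 | r0:7,r1:5,r2:Mul2,r3:4,r4:Add2
c5: CDB Mul1=14; issue MUL r3<-Mul1 | r0:7,r1:5,r2:Mul2,r3:Mul1,r4:Add2
c6: - | r0:7,r1:5,r2:Mul2,r3:Mul1,r4:Add2
c7: - | r0:7,r1:5,r2:Mul2,r3:Mul1,r4:Add2
c8: CDB Add1=19 | r0:7,r1:5,r2:Mul2,r3:Mul1,r4:Add2
c9: - | r0:7,r1:5,r2:Mul2,r3:Mul1,r4:Add2
c10: - | r0:7,r1:5,r2:Mul2,r3:Mul1,r4:Add2
c11: CDB Add2=-15 | r0:7,r1:5,r2:Mul2,r3:Mul1,r4:-15
c12: - | r0:7,r1:5,r2:Mul2,r3:Mul1,r4:-15
c13: - | r0:7,r1:5,r2:Mul2,r3:Mul1,r4:-15
c14: - | r0:7,r1:5,r2:Mul2,r3:Mul1,r4:-15
c15: CDB Mul1=225 | r0:7,r1:5,r2:Mul2,r3:225,r4:-15
c16: CDB Mul2=225 | r0:7,r1:5,r2:225,r3:225,r4:-15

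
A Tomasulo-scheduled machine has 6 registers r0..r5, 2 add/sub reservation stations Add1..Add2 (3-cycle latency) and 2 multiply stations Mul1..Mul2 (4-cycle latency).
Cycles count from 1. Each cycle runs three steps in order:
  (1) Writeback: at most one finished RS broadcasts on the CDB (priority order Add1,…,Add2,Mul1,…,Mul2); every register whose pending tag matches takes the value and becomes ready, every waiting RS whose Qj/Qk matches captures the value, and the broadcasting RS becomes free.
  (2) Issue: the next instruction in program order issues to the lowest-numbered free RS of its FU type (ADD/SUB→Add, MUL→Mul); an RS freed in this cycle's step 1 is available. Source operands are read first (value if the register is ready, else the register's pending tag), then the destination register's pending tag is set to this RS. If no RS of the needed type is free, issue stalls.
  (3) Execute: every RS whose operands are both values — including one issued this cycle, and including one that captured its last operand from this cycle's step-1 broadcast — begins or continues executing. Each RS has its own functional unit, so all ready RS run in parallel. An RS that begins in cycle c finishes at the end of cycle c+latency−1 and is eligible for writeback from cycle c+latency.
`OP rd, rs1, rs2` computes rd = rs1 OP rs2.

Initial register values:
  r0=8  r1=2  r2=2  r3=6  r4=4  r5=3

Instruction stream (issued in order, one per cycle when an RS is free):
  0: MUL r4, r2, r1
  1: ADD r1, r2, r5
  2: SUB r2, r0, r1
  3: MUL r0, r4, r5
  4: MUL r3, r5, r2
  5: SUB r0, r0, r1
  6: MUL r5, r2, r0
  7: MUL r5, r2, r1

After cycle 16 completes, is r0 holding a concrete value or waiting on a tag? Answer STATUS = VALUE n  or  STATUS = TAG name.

  c1: issue MUL r4<-Mul1  regs: r0:8,r1:2,r2:2,r3:6,r4:Mul1,r5:3
  c2: issue ADD r1<-Add1  regs: r0:8,r1:Add1,r2:2,r3:6,r4:Mul1,r5:3
  c3: issue SUB r2<-Add2  regs: r0:8,r1:Add1,r2:Add2,r3:6,r4:Mul1,r5:3
  c4: issue MUL r0<-Mul2  regs: r0:Mul2,r1:Add1,r2:Add2,r3:6,r4:Mul1,r5:3
  c5: CDB Add1=5; stall  regs: r0:Mul2,r1:5,r2:Add2,r3:6,r4:Mul1,r5:3
  c6: CDB Mul1=4; issue MUL r3<-Mul1  regs: r0:Mul2,r1:5,r2:Add2,r3:Mul1,r4:4,r5:3
  c7: issue SUB r0<-Add1  regs: r0:Add1,r1:5,r2:Add2,r3:Mul1,r4:4,r5:3
  c8: CDB Add2=3; stall  regs: r0:Add1,r1:5,r2:3,r3:Mul1,r4:4,r5:3
  c9: stall  regs: r0:Add1,r1:5,r2:3,r3:Mul1,r4:4,r5:3
  c10: CDB Mul2=12; issue MUL r5<-Mul2  regs: r0:Add1,r1:5,r2:3,r3:Mul1,r4:4,r5:Mul2
  c11: stall  regs: r0:Add1,r1:5,r2:3,r3:Mul1,r4:4,r5:Mul2
  c12: CDB Mul1=9; issue MUL r5<-Mul1  regs: r0:Add1,r1:5,r2:3,r3:9,r4:4,r5:Mul1
  c13: CDB Add1=7  regs: r0:7,r1:5,r2:3,r3:9,r4:4,r5:Mul1
  c14: -  regs: r0:7,r1:5,r2:3,r3:9,r4:4,r5:Mul1
  c15: -  regs: r0:7,r1:5,r2:3,r3:9,r4:4,r5:Mul1
  c16: CDB Mul1=15  regs: r0:7,r1:5,r2:3,r3:9,r4:4,r5:15

STATUS = VALUE 7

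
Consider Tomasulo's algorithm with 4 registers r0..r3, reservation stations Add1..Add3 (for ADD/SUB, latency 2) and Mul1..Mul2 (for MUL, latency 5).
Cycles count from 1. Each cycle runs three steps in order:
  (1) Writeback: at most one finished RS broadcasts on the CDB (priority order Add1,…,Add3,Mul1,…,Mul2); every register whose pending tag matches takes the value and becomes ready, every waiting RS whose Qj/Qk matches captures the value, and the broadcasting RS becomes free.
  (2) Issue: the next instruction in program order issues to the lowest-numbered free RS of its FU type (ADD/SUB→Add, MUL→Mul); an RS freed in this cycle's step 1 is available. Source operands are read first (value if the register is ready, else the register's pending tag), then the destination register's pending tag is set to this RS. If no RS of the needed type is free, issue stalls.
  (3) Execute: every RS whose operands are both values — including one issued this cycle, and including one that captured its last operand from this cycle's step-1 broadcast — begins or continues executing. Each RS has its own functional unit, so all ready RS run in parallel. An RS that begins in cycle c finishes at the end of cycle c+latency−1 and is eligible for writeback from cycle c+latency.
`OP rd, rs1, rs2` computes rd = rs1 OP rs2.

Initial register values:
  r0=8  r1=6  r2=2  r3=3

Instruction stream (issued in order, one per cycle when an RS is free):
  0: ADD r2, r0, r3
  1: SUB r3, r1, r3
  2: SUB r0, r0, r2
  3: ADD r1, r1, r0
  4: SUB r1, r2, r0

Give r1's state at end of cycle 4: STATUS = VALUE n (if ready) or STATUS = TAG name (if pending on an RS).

STATUS = TAG Add2

c1: issue ADD r2<-Add1 | r0:8,r1:6,r2:Add1,r3:3
c2: issue SUB r3<-Add2 | r0:8,r1:6,r2:Add1,r3:Add2
c3: CDB Add1=11; issue SUB r0<-Add1 | r0:Add1,r1:6,r2:11,r3:Add2
c4: CDB Add2=3; issue ADD r1<-Add2 | r0:Add1,r1:Add2,r2:11,r3:3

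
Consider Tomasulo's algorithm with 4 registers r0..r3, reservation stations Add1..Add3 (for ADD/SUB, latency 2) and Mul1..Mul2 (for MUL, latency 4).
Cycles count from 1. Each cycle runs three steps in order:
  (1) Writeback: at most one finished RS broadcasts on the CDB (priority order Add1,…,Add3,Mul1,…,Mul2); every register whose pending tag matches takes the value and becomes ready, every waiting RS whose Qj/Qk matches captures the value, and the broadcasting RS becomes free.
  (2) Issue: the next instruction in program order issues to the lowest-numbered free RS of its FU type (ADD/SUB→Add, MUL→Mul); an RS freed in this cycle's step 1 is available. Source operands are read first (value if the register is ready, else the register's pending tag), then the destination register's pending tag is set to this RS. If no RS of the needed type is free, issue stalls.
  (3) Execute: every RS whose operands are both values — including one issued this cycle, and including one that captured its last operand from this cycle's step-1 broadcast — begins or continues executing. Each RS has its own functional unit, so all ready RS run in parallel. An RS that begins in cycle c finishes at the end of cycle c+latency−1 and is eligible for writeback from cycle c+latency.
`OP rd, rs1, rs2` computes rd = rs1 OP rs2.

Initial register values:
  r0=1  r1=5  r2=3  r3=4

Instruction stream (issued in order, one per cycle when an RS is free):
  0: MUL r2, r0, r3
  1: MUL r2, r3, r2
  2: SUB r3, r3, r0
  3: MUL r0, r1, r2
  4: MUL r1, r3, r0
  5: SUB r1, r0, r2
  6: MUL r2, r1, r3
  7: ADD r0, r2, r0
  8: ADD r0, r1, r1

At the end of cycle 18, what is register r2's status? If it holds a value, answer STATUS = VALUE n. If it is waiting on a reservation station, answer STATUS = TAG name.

STATUS = TAG Mul1

  c1: issue MUL r2<-Mul1  regs: r0:1,r1:5,r2:Mul1,r3:4
  c2: issue MUL r2<-Mul2  regs: r0:1,r1:5,r2:Mul2,r3:4
  c3: issue SUB r3<-Add1  regs: r0:1,r1:5,r2:Mul2,r3:Add1
  c4: stall  regs: r0:1,r1:5,r2:Mul2,r3:Add1
  c5: CDB Add1=3; stall  regs: r0:1,r1:5,r2:Mul2,r3:3
  c6: CDB Mul1=4; issue MUL r0<-Mul1  regs: r0:Mul1,r1:5,r2:Mul2,r3:3
  c7: stall  regs: r0:Mul1,r1:5,r2:Mul2,r3:3
  c8: stall  regs: r0:Mul1,r1:5,r2:Mul2,r3:3
  c9: stall  regs: r0:Mul1,r1:5,r2:Mul2,r3:3
  c10: CDB Mul2=16; issue MUL r1<-Mul2  regs: r0:Mul1,r1:Mul2,r2:16,r3:3
  c11: issue SUB r1<-Add1  regs: r0:Mul1,r1:Add1,r2:16,r3:3
  c12: stall  regs: r0:Mul1,r1:Add1,r2:16,r3:3
  c13: stall  regs: r0:Mul1,r1:Add1,r2:16,r3:3
  c14: CDB Mul1=80; issue MUL r2<-Mul1  regs: r0:80,r1:Add1,r2:Mul1,r3:3
  c15: issue ADD r0<-Add2  regs: r0:Add2,r1:Add1,r2:Mul1,r3:3
  c16: CDB Add1=64; issue ADD r0<-Add1  regs: r0:Add1,r1:64,r2:Mul1,r3:3
  c17: -  regs: r0:Add1,r1:64,r2:Mul1,r3:3
  c18: CDB Add1=128  regs: r0:128,r1:64,r2:Mul1,r3:3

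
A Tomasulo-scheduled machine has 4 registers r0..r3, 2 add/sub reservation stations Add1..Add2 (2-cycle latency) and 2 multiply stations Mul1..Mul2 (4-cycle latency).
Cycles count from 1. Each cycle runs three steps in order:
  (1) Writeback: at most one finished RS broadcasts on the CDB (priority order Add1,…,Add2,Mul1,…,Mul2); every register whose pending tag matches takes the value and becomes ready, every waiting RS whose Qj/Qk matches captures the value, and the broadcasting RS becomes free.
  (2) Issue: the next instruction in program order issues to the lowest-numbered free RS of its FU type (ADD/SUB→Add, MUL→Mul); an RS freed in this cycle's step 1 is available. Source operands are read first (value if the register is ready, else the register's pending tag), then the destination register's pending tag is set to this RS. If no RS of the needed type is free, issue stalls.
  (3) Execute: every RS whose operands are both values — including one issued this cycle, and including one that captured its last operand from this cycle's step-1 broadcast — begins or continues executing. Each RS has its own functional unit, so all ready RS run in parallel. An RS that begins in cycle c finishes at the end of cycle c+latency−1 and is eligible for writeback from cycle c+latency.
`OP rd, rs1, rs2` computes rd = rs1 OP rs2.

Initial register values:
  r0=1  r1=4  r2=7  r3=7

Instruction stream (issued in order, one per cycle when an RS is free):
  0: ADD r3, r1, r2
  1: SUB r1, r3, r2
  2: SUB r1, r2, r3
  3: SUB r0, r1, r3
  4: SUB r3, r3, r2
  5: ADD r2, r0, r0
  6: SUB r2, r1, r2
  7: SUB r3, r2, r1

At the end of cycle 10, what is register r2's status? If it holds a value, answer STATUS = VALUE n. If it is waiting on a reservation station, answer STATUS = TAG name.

STATUS = TAG Add2

c1: issue ADD r3<-Add1 | r0:1,r1:4,r2:7,r3:Add1
c2: issue SUB r1<-Add2 | r0:1,r1:Add2,r2:7,r3:Add1
c3: CDB Add1=11; issue SUB r1<-Add1 | r0:1,r1:Add1,r2:7,r3:11
c4: stall | r0:1,r1:Add1,r2:7,r3:11
c5: CDB Add1=-4; issue SUB r0<-Add1 | r0:Add1,r1:-4,r2:7,r3:11
c6: CDB Add2=4; issue SUB r3<-Add2 | r0:Add1,r1:-4,r2:7,r3:Add2
c7: CDB Add1=-15; issue ADD r2<-Add1 | r0:-15,r1:-4,r2:Add1,r3:Add2
c8: CDB Add2=4; issue SUB r2<-Add2 | r0:-15,r1:-4,r2:Add2,r3:4
c9: CDB Add1=-30; issue SUB r3<-Add1 | r0:-15,r1:-4,r2:Add2,r3:Add1
c10: - | r0:-15,r1:-4,r2:Add2,r3:Add1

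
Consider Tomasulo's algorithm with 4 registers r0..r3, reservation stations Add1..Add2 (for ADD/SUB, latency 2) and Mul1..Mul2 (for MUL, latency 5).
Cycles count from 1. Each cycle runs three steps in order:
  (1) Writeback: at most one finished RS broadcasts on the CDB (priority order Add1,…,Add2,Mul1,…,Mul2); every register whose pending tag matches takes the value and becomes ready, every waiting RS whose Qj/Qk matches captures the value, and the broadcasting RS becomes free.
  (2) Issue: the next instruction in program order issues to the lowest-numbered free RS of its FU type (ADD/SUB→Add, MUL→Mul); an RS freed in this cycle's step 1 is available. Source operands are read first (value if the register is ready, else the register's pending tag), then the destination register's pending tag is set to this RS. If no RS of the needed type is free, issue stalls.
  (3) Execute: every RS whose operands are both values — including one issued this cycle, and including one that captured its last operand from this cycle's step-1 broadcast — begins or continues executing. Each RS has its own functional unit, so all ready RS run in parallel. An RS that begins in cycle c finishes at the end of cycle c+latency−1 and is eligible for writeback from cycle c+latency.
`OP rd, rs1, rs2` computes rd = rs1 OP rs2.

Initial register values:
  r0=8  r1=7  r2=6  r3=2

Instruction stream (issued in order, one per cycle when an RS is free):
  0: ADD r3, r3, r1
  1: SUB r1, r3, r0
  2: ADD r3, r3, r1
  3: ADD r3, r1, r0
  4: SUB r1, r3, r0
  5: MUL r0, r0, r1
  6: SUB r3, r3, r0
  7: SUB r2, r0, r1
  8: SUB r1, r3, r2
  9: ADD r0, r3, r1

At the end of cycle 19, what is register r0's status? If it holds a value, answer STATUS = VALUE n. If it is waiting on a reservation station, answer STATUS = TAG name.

c1: issue ADD r3<-Add1 | r0:8,r1:7,r2:6,r3:Add1
c2: issue SUB r1<-Add2 | r0:8,r1:Add2,r2:6,r3:Add1
c3: CDB Add1=9; issue ADD r3<-Add1 | r0:8,r1:Add2,r2:6,r3:Add1
c4: stall | r0:8,r1:Add2,r2:6,r3:Add1
c5: CDB Add2=1; issue ADD r3<-Add2 | r0:8,r1:1,r2:6,r3:Add2
c6: stall | r0:8,r1:1,r2:6,r3:Add2
c7: CDB Add1=10; issue SUB r1<-Add1 | r0:8,r1:Add1,r2:6,r3:Add2
c8: CDB Add2=9; issue MUL r0<-Mul1 | r0:Mul1,r1:Add1,r2:6,r3:9
c9: issue SUB r3<-Add2 | r0:Mul1,r1:Add1,r2:6,r3:Add2
c10: CDB Add1=1; issue SUB r2<-Add1 | r0:Mul1,r1:1,r2:Add1,r3:Add2
c11: stall | r0:Mul1,r1:1,r2:Add1,r3:Add2
c12: stall | r0:Mul1,r1:1,r2:Add1,r3:Add2
c13: stall | r0:Mul1,r1:1,r2:Add1,r3:Add2
c14: stall | r0:Mul1,r1:1,r2:Add1,r3:Add2
c15: CDB Mul1=8; stall | r0:8,r1:1,r2:Add1,r3:Add2
c16: stall | r0:8,r1:1,r2:Add1,r3:Add2
c17: CDB Add1=7; issue SUB r1<-Add1 | r0:8,r1:Add1,r2:7,r3:Add2
c18: CDB Add2=1; issue ADD r0<-Add2 | r0:Add2,r1:Add1,r2:7,r3:1
c19: - | r0:Add2,r1:Add1,r2:7,r3:1

STATUS = TAG Add2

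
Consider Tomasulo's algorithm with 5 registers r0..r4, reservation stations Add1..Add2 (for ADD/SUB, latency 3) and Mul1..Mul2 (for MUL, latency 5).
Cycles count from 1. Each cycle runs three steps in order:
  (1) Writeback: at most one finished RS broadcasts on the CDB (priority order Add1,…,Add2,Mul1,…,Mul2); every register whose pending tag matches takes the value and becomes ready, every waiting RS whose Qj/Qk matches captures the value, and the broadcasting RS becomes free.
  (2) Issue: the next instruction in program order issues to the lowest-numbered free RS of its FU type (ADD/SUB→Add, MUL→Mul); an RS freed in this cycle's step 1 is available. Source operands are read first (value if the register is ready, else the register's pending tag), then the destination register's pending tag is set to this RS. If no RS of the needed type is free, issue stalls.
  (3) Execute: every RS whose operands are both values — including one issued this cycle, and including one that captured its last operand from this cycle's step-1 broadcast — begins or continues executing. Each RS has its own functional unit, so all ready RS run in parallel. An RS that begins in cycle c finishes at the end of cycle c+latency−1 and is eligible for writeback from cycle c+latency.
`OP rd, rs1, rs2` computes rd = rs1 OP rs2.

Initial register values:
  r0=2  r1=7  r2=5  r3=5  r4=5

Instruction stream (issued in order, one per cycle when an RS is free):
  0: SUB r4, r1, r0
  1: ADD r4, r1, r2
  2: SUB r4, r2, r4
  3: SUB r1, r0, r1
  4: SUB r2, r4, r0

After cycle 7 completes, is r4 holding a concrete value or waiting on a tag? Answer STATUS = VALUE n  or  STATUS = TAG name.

STATUS = TAG Add1

  c1: issue SUB r4<-Add1  regs: r0:2,r1:7,r2:5,r3:5,r4:Add1
  c2: issue ADD r4<-Add2  regs: r0:2,r1:7,r2:5,r3:5,r4:Add2
  c3: stall  regs: r0:2,r1:7,r2:5,r3:5,r4:Add2
  c4: CDB Add1=5; issue SUB r4<-Add1  regs: r0:2,r1:7,r2:5,r3:5,r4:Add1
  c5: CDB Add2=12; issue SUB r1<-Add2  regs: r0:2,r1:Add2,r2:5,r3:5,r4:Add1
  c6: stall  regs: r0:2,r1:Add2,r2:5,r3:5,r4:Add1
  c7: stall  regs: r0:2,r1:Add2,r2:5,r3:5,r4:Add1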